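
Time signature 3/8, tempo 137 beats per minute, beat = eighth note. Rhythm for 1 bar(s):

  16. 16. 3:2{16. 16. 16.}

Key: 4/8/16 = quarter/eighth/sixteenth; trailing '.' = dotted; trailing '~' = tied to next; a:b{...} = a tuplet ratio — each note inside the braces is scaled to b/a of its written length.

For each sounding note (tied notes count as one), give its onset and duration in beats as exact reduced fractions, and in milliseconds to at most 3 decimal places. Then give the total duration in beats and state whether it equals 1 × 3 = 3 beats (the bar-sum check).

1) 0.0ms=0b +328.467ms=3/4b
2) 328.467ms=3/4b +328.467ms=3/4b
3) 656.934ms=3/2b +218.978ms=1/2b
4) 875.912ms=2b +218.978ms=1/2b
5) 1094.891ms=5/2b +218.978ms=1/2b
Σ=3b of 3 (137bpm 3/8) — PASS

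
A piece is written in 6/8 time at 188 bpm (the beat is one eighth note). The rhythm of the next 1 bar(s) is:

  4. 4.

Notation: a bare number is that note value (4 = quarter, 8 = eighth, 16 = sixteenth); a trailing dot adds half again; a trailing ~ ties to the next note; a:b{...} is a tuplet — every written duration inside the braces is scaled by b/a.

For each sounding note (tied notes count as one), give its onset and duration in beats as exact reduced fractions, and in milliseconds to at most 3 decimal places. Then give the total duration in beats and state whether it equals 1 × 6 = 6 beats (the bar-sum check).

1) 0.0ms=0b +957.447ms=3b
2) 957.447ms=3b +957.447ms=3b
Σ=6b of 6 (188bpm 6/8) — PASS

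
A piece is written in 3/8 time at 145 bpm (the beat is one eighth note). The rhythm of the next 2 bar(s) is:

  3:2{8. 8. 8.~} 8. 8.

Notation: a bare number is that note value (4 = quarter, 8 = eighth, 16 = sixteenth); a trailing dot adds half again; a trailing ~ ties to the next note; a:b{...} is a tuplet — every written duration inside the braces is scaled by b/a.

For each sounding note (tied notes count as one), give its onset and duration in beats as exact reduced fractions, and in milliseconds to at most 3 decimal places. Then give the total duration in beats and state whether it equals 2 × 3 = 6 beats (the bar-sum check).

1) 0.0ms=0b +413.793ms=1b
2) 413.793ms=1b +413.793ms=1b
3) 827.586ms=2b +1034.483ms=5/2b
4) 1862.069ms=9/2b +620.69ms=3/2b
Σ=6b of 6 (145bpm 3/8) — PASS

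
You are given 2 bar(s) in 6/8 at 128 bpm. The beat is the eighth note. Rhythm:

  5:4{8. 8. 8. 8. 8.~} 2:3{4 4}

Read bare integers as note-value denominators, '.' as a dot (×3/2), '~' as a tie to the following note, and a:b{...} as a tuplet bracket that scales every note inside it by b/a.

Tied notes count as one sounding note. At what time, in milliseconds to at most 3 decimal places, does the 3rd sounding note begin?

1. 0.0ms @ 0 + 562.5ms (6/5)
2. 562.5ms @ 6/5 + 562.5ms (6/5)
3. 1125.0ms @ 12/5 + 562.5ms (6/5)
4. 1687.5ms @ 18/5 + 562.5ms (6/5)
5. 2250.0ms @ 24/5 + 1968.75ms (21/5)
6. 4218.75ms @ 9 + 1406.25ms (3)

note 3 onset = 12/5b = 1125.0ms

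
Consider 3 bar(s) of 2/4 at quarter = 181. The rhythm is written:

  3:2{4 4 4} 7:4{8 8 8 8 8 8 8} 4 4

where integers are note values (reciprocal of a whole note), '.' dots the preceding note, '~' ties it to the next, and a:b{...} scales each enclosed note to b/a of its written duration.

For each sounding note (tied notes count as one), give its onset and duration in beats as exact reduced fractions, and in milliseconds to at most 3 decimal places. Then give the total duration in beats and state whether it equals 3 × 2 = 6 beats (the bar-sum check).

1) 0.0ms=0b +220.994ms=2/3b
2) 220.994ms=2/3b +220.994ms=2/3b
3) 441.989ms=4/3b +220.994ms=2/3b
4) 662.983ms=2b +94.712ms=2/7b
5) 757.695ms=16/7b +94.712ms=2/7b
6) 852.407ms=18/7b +94.712ms=2/7b
7) 947.119ms=20/7b +94.712ms=2/7b
8) 1041.831ms=22/7b +94.712ms=2/7b
9) 1136.543ms=24/7b +94.712ms=2/7b
10) 1231.255ms=26/7b +94.712ms=2/7b
11) 1325.967ms=4b +331.492ms=1b
12) 1657.459ms=5b +331.492ms=1b
Σ=6b of 6 (181bpm 2/4) — PASS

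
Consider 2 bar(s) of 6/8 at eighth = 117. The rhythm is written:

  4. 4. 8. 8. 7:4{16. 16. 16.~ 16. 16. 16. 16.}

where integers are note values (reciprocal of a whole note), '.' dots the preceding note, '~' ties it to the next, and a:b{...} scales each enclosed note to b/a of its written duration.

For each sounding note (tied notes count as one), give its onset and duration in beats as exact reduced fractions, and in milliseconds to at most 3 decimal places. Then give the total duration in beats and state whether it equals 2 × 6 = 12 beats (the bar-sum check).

1) 0.0ms=0b +1538.462ms=3b
2) 1538.462ms=3b +1538.462ms=3b
3) 3076.923ms=6b +769.231ms=3/2b
4) 3846.154ms=15/2b +769.231ms=3/2b
5) 4615.385ms=9b +219.78ms=3/7b
6) 4835.165ms=66/7b +219.78ms=3/7b
7) 5054.945ms=69/7b +439.56ms=6/7b
8) 5494.505ms=75/7b +219.78ms=3/7b
9) 5714.286ms=78/7b +219.78ms=3/7b
10) 5934.066ms=81/7b +219.78ms=3/7b
Σ=12b of 12 (117bpm 6/8) — PASS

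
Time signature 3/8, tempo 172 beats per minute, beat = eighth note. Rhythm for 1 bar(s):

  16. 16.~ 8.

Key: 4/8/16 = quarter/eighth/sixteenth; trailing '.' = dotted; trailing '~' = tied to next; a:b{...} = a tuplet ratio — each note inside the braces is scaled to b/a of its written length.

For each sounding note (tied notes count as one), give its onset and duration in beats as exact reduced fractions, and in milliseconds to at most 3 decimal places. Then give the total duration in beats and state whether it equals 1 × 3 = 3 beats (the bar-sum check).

1) 0.0ms=0b +261.628ms=3/4b
2) 261.628ms=3/4b +784.884ms=9/4b
Σ=3b of 3 (172bpm 3/8) — PASS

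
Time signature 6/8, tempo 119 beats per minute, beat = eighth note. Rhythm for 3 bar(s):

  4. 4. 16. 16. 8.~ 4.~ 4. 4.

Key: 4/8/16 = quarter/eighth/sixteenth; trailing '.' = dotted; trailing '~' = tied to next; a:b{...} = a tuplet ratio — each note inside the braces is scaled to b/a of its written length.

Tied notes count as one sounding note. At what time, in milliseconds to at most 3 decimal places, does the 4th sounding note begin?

1. 0.0ms @ 0 + 1512.605ms (3)
2. 1512.605ms @ 3 + 1512.605ms (3)
3. 3025.21ms @ 6 + 378.151ms (3/4)
4. 3403.361ms @ 27/4 + 378.151ms (3/4)
5. 3781.513ms @ 15/2 + 3781.513ms (15/2)
6. 7563.025ms @ 15 + 1512.605ms (3)

note 4 onset = 27/4b = 3403.361ms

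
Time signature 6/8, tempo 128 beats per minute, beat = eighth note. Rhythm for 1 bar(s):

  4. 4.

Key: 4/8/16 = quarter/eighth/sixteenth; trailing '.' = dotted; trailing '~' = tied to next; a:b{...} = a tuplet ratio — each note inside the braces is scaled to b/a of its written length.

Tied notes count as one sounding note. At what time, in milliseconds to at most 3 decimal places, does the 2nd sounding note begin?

note 2 onset = 3b = 1406.25ms

1. 0.0ms @ 0 + 1406.25ms (3)
2. 1406.25ms @ 3 + 1406.25ms (3)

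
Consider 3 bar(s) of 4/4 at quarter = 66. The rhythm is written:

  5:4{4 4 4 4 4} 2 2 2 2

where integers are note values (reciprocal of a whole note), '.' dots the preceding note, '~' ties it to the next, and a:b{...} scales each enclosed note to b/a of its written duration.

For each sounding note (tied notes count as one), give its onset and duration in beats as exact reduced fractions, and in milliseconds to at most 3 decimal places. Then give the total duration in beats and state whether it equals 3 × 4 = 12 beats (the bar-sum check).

1) 0.0ms=0b +727.273ms=4/5b
2) 727.273ms=4/5b +727.273ms=4/5b
3) 1454.545ms=8/5b +727.273ms=4/5b
4) 2181.818ms=12/5b +727.273ms=4/5b
5) 2909.091ms=16/5b +727.273ms=4/5b
6) 3636.364ms=4b +1818.182ms=2b
7) 5454.545ms=6b +1818.182ms=2b
8) 7272.727ms=8b +1818.182ms=2b
9) 9090.909ms=10b +1818.182ms=2b
Σ=12b of 12 (66bpm 4/4) — PASS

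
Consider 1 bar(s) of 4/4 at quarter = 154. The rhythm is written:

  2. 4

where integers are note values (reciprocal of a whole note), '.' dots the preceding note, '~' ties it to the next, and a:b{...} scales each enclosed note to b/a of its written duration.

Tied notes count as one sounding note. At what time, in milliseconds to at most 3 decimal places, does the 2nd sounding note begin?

1. 0.0ms @ 0 + 1168.831ms (3)
2. 1168.831ms @ 3 + 389.61ms (1)

note 2 onset = 3b = 1168.831ms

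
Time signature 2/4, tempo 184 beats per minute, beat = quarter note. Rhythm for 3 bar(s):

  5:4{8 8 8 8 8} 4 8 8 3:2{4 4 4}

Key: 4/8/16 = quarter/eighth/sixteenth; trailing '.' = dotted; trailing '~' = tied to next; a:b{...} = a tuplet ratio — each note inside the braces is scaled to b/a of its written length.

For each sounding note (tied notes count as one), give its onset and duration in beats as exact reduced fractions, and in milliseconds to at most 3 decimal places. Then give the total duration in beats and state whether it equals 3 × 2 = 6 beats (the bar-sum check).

1) 0.0ms=0b +130.435ms=2/5b
2) 130.435ms=2/5b +130.435ms=2/5b
3) 260.87ms=4/5b +130.435ms=2/5b
4) 391.304ms=6/5b +130.435ms=2/5b
5) 521.739ms=8/5b +130.435ms=2/5b
6) 652.174ms=2b +326.087ms=1b
7) 978.261ms=3b +163.043ms=1/2b
8) 1141.304ms=7/2b +163.043ms=1/2b
9) 1304.348ms=4b +217.391ms=2/3b
10) 1521.739ms=14/3b +217.391ms=2/3b
11) 1739.13ms=16/3b +217.391ms=2/3b
Σ=6b of 6 (184bpm 2/4) — PASS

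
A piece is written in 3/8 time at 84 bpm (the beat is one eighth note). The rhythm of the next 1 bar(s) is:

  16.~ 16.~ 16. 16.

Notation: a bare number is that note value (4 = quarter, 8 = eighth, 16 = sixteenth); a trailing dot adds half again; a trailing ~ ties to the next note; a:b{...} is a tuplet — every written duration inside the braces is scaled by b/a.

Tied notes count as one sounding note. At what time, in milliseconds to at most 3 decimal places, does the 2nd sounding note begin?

note 2 onset = 9/4b = 1607.143ms

1. 0.0ms @ 0 + 1607.143ms (9/4)
2. 1607.143ms @ 9/4 + 535.714ms (3/4)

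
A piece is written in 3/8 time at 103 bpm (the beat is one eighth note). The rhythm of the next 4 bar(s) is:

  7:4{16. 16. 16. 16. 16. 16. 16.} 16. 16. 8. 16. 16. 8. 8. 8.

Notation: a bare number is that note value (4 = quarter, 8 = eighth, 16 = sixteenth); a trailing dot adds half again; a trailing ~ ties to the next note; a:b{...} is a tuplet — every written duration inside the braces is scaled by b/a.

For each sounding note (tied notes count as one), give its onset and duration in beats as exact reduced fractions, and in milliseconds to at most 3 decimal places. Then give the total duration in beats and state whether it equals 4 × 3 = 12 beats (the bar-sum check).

1) 0.0ms=0b +249.653ms=3/7b
2) 249.653ms=3/7b +249.653ms=3/7b
3) 499.307ms=6/7b +249.653ms=3/7b
4) 748.96ms=9/7b +249.653ms=3/7b
5) 998.613ms=12/7b +249.653ms=3/7b
6) 1248.266ms=15/7b +249.653ms=3/7b
7) 1497.92ms=18/7b +249.653ms=3/7b
8) 1747.573ms=3b +436.893ms=3/4b
9) 2184.466ms=15/4b +436.893ms=3/4b
10) 2621.359ms=9/2b +873.786ms=3/2b
11) 3495.146ms=6b +436.893ms=3/4b
12) 3932.039ms=27/4b +436.893ms=3/4b
13) 4368.932ms=15/2b +873.786ms=3/2b
14) 5242.718ms=9b +873.786ms=3/2b
15) 6116.505ms=21/2b +873.786ms=3/2b
Σ=12b of 12 (103bpm 3/8) — PASS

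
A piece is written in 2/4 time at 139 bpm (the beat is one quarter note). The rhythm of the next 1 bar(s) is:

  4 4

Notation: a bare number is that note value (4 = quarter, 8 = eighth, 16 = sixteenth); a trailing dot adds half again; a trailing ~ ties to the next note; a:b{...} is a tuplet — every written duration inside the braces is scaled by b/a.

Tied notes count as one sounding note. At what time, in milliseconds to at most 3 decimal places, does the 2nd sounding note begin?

note 2 onset = 1b = 431.655ms

1. 0.0ms @ 0 + 431.655ms (1)
2. 431.655ms @ 1 + 431.655ms (1)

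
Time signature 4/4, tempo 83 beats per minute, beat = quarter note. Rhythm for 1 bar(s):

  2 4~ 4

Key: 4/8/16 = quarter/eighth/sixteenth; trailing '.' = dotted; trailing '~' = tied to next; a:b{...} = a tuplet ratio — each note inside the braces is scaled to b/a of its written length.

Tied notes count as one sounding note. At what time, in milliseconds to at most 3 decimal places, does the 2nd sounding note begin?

1. 0.0ms @ 0 + 1445.783ms (2)
2. 1445.783ms @ 2 + 1445.783ms (2)

note 2 onset = 2b = 1445.783ms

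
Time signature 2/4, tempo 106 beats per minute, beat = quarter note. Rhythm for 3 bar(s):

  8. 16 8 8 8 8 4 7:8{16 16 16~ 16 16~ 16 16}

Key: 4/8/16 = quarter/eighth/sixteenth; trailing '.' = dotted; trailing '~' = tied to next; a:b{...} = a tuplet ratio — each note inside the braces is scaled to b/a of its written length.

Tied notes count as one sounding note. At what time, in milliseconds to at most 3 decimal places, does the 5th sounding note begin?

1. 0.0ms @ 0 + 424.528ms (3/4)
2. 424.528ms @ 3/4 + 141.509ms (1/4)
3. 566.038ms @ 1 + 283.019ms (1/2)
4. 849.057ms @ 3/2 + 283.019ms (1/2)
5. 1132.075ms @ 2 + 283.019ms (1/2)
6. 1415.094ms @ 5/2 + 283.019ms (1/2)
7. 1698.113ms @ 3 + 566.038ms (1)
8. 2264.151ms @ 4 + 161.725ms (2/7)
9. 2425.876ms @ 30/7 + 161.725ms (2/7)
10. 2587.601ms @ 32/7 + 323.45ms (4/7)
11. 2911.051ms @ 36/7 + 323.45ms (4/7)
12. 3234.501ms @ 40/7 + 161.725ms (2/7)

note 5 onset = 2b = 1132.075ms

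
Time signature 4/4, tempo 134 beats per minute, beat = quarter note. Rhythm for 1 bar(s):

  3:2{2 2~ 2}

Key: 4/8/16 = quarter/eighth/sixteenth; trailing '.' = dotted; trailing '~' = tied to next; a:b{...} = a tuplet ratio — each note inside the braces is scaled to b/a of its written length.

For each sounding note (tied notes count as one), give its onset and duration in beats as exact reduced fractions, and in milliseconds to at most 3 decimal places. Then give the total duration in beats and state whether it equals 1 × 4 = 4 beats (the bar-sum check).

1) 0.0ms=0b +597.015ms=4/3b
2) 597.015ms=4/3b +1194.03ms=8/3b
Σ=4b of 4 (134bpm 4/4) — PASS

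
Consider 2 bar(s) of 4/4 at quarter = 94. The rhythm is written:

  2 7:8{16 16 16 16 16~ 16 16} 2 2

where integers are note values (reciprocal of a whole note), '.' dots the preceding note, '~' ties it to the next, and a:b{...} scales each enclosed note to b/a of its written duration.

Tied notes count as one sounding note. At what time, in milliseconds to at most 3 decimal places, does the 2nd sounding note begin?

1. 0.0ms @ 0 + 1276.596ms (2)
2. 1276.596ms @ 2 + 182.371ms (2/7)
3. 1458.967ms @ 16/7 + 182.371ms (2/7)
4. 1641.337ms @ 18/7 + 182.371ms (2/7)
5. 1823.708ms @ 20/7 + 182.371ms (2/7)
6. 2006.079ms @ 22/7 + 364.742ms (4/7)
7. 2370.821ms @ 26/7 + 182.371ms (2/7)
8. 2553.191ms @ 4 + 1276.596ms (2)
9. 3829.787ms @ 6 + 1276.596ms (2)

note 2 onset = 2b = 1276.596ms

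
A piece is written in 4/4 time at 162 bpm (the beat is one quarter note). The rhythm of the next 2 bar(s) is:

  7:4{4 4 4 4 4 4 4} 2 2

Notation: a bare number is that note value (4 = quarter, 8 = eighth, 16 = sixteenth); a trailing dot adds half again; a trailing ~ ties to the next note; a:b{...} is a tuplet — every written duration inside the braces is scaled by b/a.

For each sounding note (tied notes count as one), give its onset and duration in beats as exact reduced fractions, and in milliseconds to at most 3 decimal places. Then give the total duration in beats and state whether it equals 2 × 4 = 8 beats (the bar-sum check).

1) 0.0ms=0b +211.64ms=4/7b
2) 211.64ms=4/7b +211.64ms=4/7b
3) 423.28ms=8/7b +211.64ms=4/7b
4) 634.921ms=12/7b +211.64ms=4/7b
5) 846.561ms=16/7b +211.64ms=4/7b
6) 1058.201ms=20/7b +211.64ms=4/7b
7) 1269.841ms=24/7b +211.64ms=4/7b
8) 1481.481ms=4b +740.741ms=2b
9) 2222.222ms=6b +740.741ms=2b
Σ=8b of 8 (162bpm 4/4) — PASS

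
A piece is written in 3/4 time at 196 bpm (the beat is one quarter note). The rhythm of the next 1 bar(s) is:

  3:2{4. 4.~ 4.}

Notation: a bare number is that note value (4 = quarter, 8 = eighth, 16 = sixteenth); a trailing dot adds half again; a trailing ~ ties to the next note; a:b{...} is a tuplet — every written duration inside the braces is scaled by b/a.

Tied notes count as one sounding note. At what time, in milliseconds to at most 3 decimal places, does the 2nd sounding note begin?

note 2 onset = 1b = 306.122ms

1. 0.0ms @ 0 + 306.122ms (1)
2. 306.122ms @ 1 + 612.245ms (2)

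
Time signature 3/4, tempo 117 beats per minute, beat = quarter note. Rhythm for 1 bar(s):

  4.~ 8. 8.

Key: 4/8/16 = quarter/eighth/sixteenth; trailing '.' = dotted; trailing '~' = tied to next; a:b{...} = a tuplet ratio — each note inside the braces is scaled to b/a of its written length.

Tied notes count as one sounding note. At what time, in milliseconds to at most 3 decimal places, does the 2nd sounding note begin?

note 2 onset = 9/4b = 1153.846ms

1. 0.0ms @ 0 + 1153.846ms (9/4)
2. 1153.846ms @ 9/4 + 384.615ms (3/4)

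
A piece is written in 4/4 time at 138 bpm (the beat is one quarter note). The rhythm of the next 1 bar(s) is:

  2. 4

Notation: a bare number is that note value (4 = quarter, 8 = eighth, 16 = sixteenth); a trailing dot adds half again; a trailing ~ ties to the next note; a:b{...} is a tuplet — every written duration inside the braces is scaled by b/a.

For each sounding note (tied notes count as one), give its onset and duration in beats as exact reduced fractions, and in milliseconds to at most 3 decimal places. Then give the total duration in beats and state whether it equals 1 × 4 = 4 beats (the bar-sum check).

1) 0.0ms=0b +1304.348ms=3b
2) 1304.348ms=3b +434.783ms=1b
Σ=4b of 4 (138bpm 4/4) — PASS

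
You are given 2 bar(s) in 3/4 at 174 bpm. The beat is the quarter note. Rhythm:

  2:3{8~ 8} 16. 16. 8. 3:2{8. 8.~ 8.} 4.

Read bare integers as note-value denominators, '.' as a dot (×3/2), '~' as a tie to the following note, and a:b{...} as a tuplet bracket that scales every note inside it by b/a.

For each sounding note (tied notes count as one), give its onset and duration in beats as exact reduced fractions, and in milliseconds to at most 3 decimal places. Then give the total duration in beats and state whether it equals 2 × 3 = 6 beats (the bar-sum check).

1) 0.0ms=0b +517.241ms=3/2b
2) 517.241ms=3/2b +129.31ms=3/8b
3) 646.552ms=15/8b +129.31ms=3/8b
4) 775.862ms=9/4b +258.621ms=3/4b
5) 1034.483ms=3b +172.414ms=1/2b
6) 1206.897ms=7/2b +344.828ms=1b
7) 1551.724ms=9/2b +517.241ms=3/2b
Σ=6b of 6 (174bpm 3/4) — PASS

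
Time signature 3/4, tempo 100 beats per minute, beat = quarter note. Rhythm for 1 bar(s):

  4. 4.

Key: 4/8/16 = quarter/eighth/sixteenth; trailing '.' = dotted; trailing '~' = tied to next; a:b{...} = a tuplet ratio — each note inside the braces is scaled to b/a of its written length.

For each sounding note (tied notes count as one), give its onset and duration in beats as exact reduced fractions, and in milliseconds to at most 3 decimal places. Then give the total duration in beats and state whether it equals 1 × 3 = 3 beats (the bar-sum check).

1) 0.0ms=0b +900.0ms=3/2b
2) 900.0ms=3/2b +900.0ms=3/2b
Σ=3b of 3 (100bpm 3/4) — PASS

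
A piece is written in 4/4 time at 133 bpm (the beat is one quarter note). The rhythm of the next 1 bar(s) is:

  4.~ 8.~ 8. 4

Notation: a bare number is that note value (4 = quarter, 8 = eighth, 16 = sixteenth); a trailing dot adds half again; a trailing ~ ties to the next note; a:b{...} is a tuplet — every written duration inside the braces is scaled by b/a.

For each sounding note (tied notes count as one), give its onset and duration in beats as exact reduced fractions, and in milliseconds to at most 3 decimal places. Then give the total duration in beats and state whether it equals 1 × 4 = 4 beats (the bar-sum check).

1) 0.0ms=0b +1353.383ms=3b
2) 1353.383ms=3b +451.128ms=1b
Σ=4b of 4 (133bpm 4/4) — PASS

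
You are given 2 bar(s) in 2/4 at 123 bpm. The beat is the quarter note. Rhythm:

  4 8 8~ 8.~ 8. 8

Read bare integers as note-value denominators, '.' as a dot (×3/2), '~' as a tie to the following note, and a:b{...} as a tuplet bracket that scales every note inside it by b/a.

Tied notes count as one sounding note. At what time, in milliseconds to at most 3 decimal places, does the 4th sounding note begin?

1. 0.0ms @ 0 + 487.805ms (1)
2. 487.805ms @ 1 + 243.902ms (1/2)
3. 731.707ms @ 3/2 + 975.61ms (2)
4. 1707.317ms @ 7/2 + 243.902ms (1/2)

note 4 onset = 7/2b = 1707.317ms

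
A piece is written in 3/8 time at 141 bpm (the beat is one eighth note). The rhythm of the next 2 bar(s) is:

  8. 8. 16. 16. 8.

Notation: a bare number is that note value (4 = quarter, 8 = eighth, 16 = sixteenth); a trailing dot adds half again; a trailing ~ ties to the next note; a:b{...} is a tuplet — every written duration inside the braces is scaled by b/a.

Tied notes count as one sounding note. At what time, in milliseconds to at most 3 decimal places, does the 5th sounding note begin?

note 5 onset = 9/2b = 1914.894ms

1. 0.0ms @ 0 + 638.298ms (3/2)
2. 638.298ms @ 3/2 + 638.298ms (3/2)
3. 1276.596ms @ 3 + 319.149ms (3/4)
4. 1595.745ms @ 15/4 + 319.149ms (3/4)
5. 1914.894ms @ 9/2 + 638.298ms (3/2)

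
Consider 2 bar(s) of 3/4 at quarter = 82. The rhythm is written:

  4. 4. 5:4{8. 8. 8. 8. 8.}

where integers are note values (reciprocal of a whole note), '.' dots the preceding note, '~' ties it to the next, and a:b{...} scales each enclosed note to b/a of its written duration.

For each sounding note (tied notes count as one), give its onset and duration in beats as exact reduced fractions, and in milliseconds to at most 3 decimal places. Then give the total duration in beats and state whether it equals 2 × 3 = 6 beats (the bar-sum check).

1) 0.0ms=0b +1097.561ms=3/2b
2) 1097.561ms=3/2b +1097.561ms=3/2b
3) 2195.122ms=3b +439.024ms=3/5b
4) 2634.146ms=18/5b +439.024ms=3/5b
5) 3073.171ms=21/5b +439.024ms=3/5b
6) 3512.195ms=24/5b +439.024ms=3/5b
7) 3951.22ms=27/5b +439.024ms=3/5b
Σ=6b of 6 (82bpm 3/4) — PASS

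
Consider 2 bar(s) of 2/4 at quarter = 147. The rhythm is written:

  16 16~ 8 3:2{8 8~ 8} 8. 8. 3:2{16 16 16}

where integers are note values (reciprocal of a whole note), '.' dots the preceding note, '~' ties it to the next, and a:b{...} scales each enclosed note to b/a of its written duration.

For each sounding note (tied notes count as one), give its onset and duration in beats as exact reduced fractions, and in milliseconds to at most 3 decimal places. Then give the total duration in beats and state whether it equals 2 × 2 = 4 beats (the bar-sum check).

1) 0.0ms=0b +102.041ms=1/4b
2) 102.041ms=1/4b +306.122ms=3/4b
3) 408.163ms=1b +136.054ms=1/3b
4) 544.218ms=4/3b +272.109ms=2/3b
5) 816.327ms=2b +306.122ms=3/4b
6) 1122.449ms=11/4b +306.122ms=3/4b
7) 1428.571ms=7/2b +68.027ms=1/6b
8) 1496.599ms=11/3b +68.027ms=1/6b
9) 1564.626ms=23/6b +68.027ms=1/6b
Σ=4b of 4 (147bpm 2/4) — PASS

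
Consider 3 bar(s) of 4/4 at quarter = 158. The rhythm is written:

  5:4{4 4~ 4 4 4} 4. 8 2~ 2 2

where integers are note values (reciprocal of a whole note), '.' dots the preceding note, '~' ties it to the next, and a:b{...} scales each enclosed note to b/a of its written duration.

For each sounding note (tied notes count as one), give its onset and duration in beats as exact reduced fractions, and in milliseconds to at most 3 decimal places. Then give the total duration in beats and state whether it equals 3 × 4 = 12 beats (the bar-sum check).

1) 0.0ms=0b +303.797ms=4/5b
2) 303.797ms=4/5b +607.595ms=8/5b
3) 911.392ms=12/5b +303.797ms=4/5b
4) 1215.19ms=16/5b +303.797ms=4/5b
5) 1518.987ms=4b +569.62ms=3/2b
6) 2088.608ms=11/2b +189.873ms=1/2b
7) 2278.481ms=6b +1518.987ms=4b
8) 3797.468ms=10b +759.494ms=2b
Σ=12b of 12 (158bpm 4/4) — PASS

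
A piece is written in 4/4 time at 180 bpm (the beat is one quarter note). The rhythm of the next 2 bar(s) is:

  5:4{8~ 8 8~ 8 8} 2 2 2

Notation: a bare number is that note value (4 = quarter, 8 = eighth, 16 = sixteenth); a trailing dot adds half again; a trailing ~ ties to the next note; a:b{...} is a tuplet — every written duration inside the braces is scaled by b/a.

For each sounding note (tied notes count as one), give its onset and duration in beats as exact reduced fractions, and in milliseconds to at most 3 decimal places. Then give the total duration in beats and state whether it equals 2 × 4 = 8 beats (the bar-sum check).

1) 0.0ms=0b +266.667ms=4/5b
2) 266.667ms=4/5b +266.667ms=4/5b
3) 533.333ms=8/5b +133.333ms=2/5b
4) 666.667ms=2b +666.667ms=2b
5) 1333.333ms=4b +666.667ms=2b
6) 2000.0ms=6b +666.667ms=2b
Σ=8b of 8 (180bpm 4/4) — PASS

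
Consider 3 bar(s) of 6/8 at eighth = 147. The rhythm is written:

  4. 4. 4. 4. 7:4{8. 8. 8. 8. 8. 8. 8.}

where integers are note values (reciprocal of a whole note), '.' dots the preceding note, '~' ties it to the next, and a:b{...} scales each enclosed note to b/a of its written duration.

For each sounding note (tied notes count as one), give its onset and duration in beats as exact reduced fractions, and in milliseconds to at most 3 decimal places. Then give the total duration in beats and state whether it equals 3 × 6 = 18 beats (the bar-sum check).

1) 0.0ms=0b +1224.49ms=3b
2) 1224.49ms=3b +1224.49ms=3b
3) 2448.98ms=6b +1224.49ms=3b
4) 3673.469ms=9b +1224.49ms=3b
5) 4897.959ms=12b +349.854ms=6/7b
6) 5247.813ms=90/7b +349.854ms=6/7b
7) 5597.668ms=96/7b +349.854ms=6/7b
8) 5947.522ms=102/7b +349.854ms=6/7b
9) 6297.376ms=108/7b +349.854ms=6/7b
10) 6647.23ms=114/7b +349.854ms=6/7b
11) 6997.085ms=120/7b +349.854ms=6/7b
Σ=18b of 18 (147bpm 6/8) — PASS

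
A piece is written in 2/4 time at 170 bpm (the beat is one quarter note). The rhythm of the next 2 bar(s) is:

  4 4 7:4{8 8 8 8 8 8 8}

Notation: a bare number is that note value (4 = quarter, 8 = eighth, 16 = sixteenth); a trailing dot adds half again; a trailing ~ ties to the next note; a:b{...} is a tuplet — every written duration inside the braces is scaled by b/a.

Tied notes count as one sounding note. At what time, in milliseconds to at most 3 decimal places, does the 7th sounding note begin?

1. 0.0ms @ 0 + 352.941ms (1)
2. 352.941ms @ 1 + 352.941ms (1)
3. 705.882ms @ 2 + 100.84ms (2/7)
4. 806.723ms @ 16/7 + 100.84ms (2/7)
5. 907.563ms @ 18/7 + 100.84ms (2/7)
6. 1008.403ms @ 20/7 + 100.84ms (2/7)
7. 1109.244ms @ 22/7 + 100.84ms (2/7)
8. 1210.084ms @ 24/7 + 100.84ms (2/7)
9. 1310.924ms @ 26/7 + 100.84ms (2/7)

note 7 onset = 22/7b = 1109.244ms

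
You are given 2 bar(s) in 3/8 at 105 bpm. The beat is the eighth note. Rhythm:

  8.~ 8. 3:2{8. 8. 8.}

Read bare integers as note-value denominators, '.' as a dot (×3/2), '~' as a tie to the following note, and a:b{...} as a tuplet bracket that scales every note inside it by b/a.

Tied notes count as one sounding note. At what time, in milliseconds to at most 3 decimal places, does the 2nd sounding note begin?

1. 0.0ms @ 0 + 1714.286ms (3)
2. 1714.286ms @ 3 + 571.429ms (1)
3. 2285.714ms @ 4 + 571.429ms (1)
4. 2857.143ms @ 5 + 571.429ms (1)

note 2 onset = 3b = 1714.286ms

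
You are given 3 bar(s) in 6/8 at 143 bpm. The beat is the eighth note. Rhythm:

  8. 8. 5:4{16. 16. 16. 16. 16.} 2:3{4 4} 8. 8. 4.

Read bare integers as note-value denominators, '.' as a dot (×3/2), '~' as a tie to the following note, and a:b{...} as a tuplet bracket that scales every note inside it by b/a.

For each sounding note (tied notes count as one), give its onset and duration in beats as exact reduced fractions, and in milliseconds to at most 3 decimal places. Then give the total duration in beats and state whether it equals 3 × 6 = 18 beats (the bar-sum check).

1) 0.0ms=0b +629.371ms=3/2b
2) 629.371ms=3/2b +629.371ms=3/2b
3) 1258.741ms=3b +251.748ms=3/5b
4) 1510.49ms=18/5b +251.748ms=3/5b
5) 1762.238ms=21/5b +251.748ms=3/5b
6) 2013.986ms=24/5b +251.748ms=3/5b
7) 2265.734ms=27/5b +251.748ms=3/5b
8) 2517.483ms=6b +1258.741ms=3b
9) 3776.224ms=9b +1258.741ms=3b
10) 5034.965ms=12b +629.371ms=3/2b
11) 5664.336ms=27/2b +629.371ms=3/2b
12) 6293.706ms=15b +1258.741ms=3b
Σ=18b of 18 (143bpm 6/8) — PASS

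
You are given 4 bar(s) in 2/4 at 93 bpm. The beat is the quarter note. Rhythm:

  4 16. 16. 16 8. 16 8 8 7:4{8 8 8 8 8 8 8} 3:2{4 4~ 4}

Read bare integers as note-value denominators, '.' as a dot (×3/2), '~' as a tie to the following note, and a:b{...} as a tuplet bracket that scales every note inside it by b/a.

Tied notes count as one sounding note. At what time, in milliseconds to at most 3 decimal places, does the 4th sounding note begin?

1. 0.0ms @ 0 + 645.161ms (1)
2. 645.161ms @ 1 + 241.935ms (3/8)
3. 887.097ms @ 11/8 + 241.935ms (3/8)
4. 1129.032ms @ 7/4 + 161.29ms (1/4)
5. 1290.323ms @ 2 + 483.871ms (3/4)
6. 1774.194ms @ 11/4 + 161.29ms (1/4)
7. 1935.484ms @ 3 + 322.581ms (1/2)
8. 2258.065ms @ 7/2 + 322.581ms (1/2)
9. 2580.645ms @ 4 + 184.332ms (2/7)
10. 2764.977ms @ 30/7 + 184.332ms (2/7)
11. 2949.309ms @ 32/7 + 184.332ms (2/7)
12. 3133.641ms @ 34/7 + 184.332ms (2/7)
13. 3317.972ms @ 36/7 + 184.332ms (2/7)
14. 3502.304ms @ 38/7 + 184.332ms (2/7)
15. 3686.636ms @ 40/7 + 184.332ms (2/7)
16. 3870.968ms @ 6 + 430.108ms (2/3)
17. 4301.075ms @ 20/3 + 860.215ms (4/3)

note 4 onset = 7/4b = 1129.032ms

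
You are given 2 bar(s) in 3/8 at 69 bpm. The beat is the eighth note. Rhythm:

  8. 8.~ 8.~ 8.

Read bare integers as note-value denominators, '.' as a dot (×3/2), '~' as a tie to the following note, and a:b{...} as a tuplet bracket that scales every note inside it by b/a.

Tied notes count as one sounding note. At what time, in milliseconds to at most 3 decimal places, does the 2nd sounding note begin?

note 2 onset = 3/2b = 1304.348ms

1. 0.0ms @ 0 + 1304.348ms (3/2)
2. 1304.348ms @ 3/2 + 3913.043ms (9/2)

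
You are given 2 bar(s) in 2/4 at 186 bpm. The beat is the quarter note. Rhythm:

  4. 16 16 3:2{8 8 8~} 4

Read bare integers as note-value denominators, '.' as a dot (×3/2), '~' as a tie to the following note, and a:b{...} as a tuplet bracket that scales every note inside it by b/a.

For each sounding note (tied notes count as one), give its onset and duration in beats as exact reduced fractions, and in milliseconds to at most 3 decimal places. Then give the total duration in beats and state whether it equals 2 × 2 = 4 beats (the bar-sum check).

1) 0.0ms=0b +483.871ms=3/2b
2) 483.871ms=3/2b +80.645ms=1/4b
3) 564.516ms=7/4b +80.645ms=1/4b
4) 645.161ms=2b +107.527ms=1/3b
5) 752.688ms=7/3b +107.527ms=1/3b
6) 860.215ms=8/3b +430.108ms=4/3b
Σ=4b of 4 (186bpm 2/4) — PASS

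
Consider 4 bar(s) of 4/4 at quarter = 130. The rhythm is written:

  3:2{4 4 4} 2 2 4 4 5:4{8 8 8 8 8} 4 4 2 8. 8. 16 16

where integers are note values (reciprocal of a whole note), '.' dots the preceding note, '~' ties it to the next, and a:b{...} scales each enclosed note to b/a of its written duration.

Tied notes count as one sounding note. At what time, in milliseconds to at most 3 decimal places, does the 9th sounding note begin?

note 9 onset = 42/5b = 3876.923ms

1. 0.0ms @ 0 + 307.692ms (2/3)
2. 307.692ms @ 2/3 + 307.692ms (2/3)
3. 615.385ms @ 4/3 + 307.692ms (2/3)
4. 923.077ms @ 2 + 923.077ms (2)
5. 1846.154ms @ 4 + 923.077ms (2)
6. 2769.231ms @ 6 + 461.538ms (1)
7. 3230.769ms @ 7 + 461.538ms (1)
8. 3692.308ms @ 8 + 184.615ms (2/5)
9. 3876.923ms @ 42/5 + 184.615ms (2/5)
10. 4061.538ms @ 44/5 + 184.615ms (2/5)
11. 4246.154ms @ 46/5 + 184.615ms (2/5)
12. 4430.769ms @ 48/5 + 184.615ms (2/5)
13. 4615.385ms @ 10 + 461.538ms (1)
14. 5076.923ms @ 11 + 461.538ms (1)
15. 5538.462ms @ 12 + 923.077ms (2)
16. 6461.538ms @ 14 + 346.154ms (3/4)
17. 6807.692ms @ 59/4 + 346.154ms (3/4)
18. 7153.846ms @ 31/2 + 115.385ms (1/4)
19. 7269.231ms @ 63/4 + 115.385ms (1/4)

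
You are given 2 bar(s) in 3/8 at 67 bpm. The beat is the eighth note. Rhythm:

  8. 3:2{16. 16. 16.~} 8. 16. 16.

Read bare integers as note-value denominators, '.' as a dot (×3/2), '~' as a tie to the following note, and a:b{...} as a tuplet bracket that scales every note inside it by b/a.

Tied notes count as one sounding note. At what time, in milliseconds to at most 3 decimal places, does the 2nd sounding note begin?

note 2 onset = 3/2b = 1343.284ms

1. 0.0ms @ 0 + 1343.284ms (3/2)
2. 1343.284ms @ 3/2 + 447.761ms (1/2)
3. 1791.045ms @ 2 + 447.761ms (1/2)
4. 2238.806ms @ 5/2 + 1791.045ms (2)
5. 4029.851ms @ 9/2 + 671.642ms (3/4)
6. 4701.493ms @ 21/4 + 671.642ms (3/4)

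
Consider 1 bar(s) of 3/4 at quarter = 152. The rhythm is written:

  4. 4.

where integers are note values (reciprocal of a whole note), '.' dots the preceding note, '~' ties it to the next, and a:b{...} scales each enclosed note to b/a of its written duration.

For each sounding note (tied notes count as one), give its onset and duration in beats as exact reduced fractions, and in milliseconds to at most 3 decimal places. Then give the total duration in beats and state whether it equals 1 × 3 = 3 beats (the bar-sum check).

1) 0.0ms=0b +592.105ms=3/2b
2) 592.105ms=3/2b +592.105ms=3/2b
Σ=3b of 3 (152bpm 3/4) — PASS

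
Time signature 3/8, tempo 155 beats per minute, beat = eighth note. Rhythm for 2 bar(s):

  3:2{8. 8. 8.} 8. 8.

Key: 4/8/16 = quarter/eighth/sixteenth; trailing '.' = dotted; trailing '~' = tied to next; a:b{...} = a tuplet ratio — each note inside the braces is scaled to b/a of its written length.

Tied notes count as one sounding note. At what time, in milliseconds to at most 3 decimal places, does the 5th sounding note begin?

note 5 onset = 9/2b = 1741.935ms

1. 0.0ms @ 0 + 387.097ms (1)
2. 387.097ms @ 1 + 387.097ms (1)
3. 774.194ms @ 2 + 387.097ms (1)
4. 1161.29ms @ 3 + 580.645ms (3/2)
5. 1741.935ms @ 9/2 + 580.645ms (3/2)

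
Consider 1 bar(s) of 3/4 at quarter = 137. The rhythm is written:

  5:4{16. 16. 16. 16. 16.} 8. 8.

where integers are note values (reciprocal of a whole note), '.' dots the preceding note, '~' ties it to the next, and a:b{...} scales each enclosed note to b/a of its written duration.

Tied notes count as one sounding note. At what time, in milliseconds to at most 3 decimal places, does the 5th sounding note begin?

1. 0.0ms @ 0 + 131.387ms (3/10)
2. 131.387ms @ 3/10 + 131.387ms (3/10)
3. 262.774ms @ 3/5 + 131.387ms (3/10)
4. 394.161ms @ 9/10 + 131.387ms (3/10)
5. 525.547ms @ 6/5 + 131.387ms (3/10)
6. 656.934ms @ 3/2 + 328.467ms (3/4)
7. 985.401ms @ 9/4 + 328.467ms (3/4)

note 5 onset = 6/5b = 525.547ms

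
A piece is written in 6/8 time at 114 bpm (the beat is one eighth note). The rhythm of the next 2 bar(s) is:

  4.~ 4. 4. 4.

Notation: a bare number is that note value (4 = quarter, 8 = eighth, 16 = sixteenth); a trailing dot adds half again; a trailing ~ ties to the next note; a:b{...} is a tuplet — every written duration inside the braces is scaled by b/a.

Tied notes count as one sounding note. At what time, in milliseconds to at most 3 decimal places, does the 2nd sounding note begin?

note 2 onset = 6b = 3157.895ms

1. 0.0ms @ 0 + 3157.895ms (6)
2. 3157.895ms @ 6 + 1578.947ms (3)
3. 4736.842ms @ 9 + 1578.947ms (3)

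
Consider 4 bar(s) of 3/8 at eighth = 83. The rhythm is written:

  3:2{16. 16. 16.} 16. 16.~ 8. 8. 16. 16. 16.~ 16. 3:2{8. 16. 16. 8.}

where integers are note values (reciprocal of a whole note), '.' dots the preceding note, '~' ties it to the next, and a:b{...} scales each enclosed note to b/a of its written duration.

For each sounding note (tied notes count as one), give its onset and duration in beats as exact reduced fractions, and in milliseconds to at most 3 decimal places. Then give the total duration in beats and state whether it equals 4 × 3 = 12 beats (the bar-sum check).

1) 0.0ms=0b +361.446ms=1/2b
2) 361.446ms=1/2b +361.446ms=1/2b
3) 722.892ms=1b +361.446ms=1/2b
4) 1084.337ms=3/2b +542.169ms=3/4b
5) 1626.506ms=9/4b +1626.506ms=9/4b
6) 3253.012ms=9/2b +1084.337ms=3/2b
7) 4337.349ms=6b +542.169ms=3/4b
8) 4879.518ms=27/4b +542.169ms=3/4b
9) 5421.687ms=15/2b +1084.337ms=3/2b
10) 6506.024ms=9b +722.892ms=1b
11) 7228.916ms=10b +361.446ms=1/2b
12) 7590.361ms=21/2b +361.446ms=1/2b
13) 7951.807ms=11b +722.892ms=1b
Σ=12b of 12 (83bpm 3/8) — PASS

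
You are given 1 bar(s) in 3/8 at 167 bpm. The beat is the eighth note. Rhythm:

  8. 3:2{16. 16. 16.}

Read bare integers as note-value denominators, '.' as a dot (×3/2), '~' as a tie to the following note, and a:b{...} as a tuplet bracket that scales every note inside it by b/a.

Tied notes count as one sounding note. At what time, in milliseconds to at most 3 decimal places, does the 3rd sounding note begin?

1. 0.0ms @ 0 + 538.922ms (3/2)
2. 538.922ms @ 3/2 + 179.641ms (1/2)
3. 718.563ms @ 2 + 179.641ms (1/2)
4. 898.204ms @ 5/2 + 179.641ms (1/2)

note 3 onset = 2b = 718.563ms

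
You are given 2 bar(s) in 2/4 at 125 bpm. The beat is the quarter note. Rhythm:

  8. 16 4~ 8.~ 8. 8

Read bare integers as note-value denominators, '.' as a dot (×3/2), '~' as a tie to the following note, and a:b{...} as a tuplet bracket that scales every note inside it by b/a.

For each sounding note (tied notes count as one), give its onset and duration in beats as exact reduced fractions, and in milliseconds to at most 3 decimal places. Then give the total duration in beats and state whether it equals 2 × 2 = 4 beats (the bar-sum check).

1) 0.0ms=0b +360.0ms=3/4b
2) 360.0ms=3/4b +120.0ms=1/4b
3) 480.0ms=1b +1200.0ms=5/2b
4) 1680.0ms=7/2b +240.0ms=1/2b
Σ=4b of 4 (125bpm 2/4) — PASS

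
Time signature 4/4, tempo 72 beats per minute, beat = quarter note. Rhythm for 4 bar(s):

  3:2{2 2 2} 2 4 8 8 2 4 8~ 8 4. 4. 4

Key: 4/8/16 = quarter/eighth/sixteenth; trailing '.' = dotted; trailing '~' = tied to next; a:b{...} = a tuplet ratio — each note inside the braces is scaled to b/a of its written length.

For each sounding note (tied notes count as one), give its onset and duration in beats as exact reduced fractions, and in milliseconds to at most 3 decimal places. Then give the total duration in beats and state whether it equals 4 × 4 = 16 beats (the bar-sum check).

1) 0.0ms=0b +1111.111ms=4/3b
2) 1111.111ms=4/3b +1111.111ms=4/3b
3) 2222.222ms=8/3b +1111.111ms=4/3b
4) 3333.333ms=4b +1666.667ms=2b
5) 5000.0ms=6b +833.333ms=1b
6) 5833.333ms=7b +416.667ms=1/2b
7) 6250.0ms=15/2b +416.667ms=1/2b
8) 6666.667ms=8b +1666.667ms=2b
9) 8333.333ms=10b +833.333ms=1b
10) 9166.667ms=11b +833.333ms=1b
11) 10000.0ms=12b +1250.0ms=3/2b
12) 11250.0ms=27/2b +1250.0ms=3/2b
13) 12500.0ms=15b +833.333ms=1b
Σ=16b of 16 (72bpm 4/4) — PASS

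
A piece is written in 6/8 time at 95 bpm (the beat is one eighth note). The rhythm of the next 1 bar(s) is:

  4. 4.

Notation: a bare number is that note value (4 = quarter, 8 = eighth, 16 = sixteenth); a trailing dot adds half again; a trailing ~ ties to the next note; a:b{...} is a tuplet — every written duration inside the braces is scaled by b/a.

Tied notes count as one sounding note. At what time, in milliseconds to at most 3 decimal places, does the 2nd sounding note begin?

note 2 onset = 3b = 1894.737ms

1. 0.0ms @ 0 + 1894.737ms (3)
2. 1894.737ms @ 3 + 1894.737ms (3)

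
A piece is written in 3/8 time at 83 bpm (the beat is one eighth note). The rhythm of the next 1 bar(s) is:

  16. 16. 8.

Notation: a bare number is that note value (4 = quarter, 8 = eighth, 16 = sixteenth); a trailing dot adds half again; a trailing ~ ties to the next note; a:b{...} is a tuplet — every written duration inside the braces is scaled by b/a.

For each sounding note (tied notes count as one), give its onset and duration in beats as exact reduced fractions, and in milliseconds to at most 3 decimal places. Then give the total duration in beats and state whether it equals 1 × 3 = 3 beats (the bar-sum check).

1) 0.0ms=0b +542.169ms=3/4b
2) 542.169ms=3/4b +542.169ms=3/4b
3) 1084.337ms=3/2b +1084.337ms=3/2b
Σ=3b of 3 (83bpm 3/8) — PASS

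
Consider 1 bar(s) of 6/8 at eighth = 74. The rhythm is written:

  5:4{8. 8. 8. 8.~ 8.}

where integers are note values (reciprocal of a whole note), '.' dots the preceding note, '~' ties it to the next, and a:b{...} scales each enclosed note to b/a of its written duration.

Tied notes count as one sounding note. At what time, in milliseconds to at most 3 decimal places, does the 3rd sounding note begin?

1. 0.0ms @ 0 + 972.973ms (6/5)
2. 972.973ms @ 6/5 + 972.973ms (6/5)
3. 1945.946ms @ 12/5 + 972.973ms (6/5)
4. 2918.919ms @ 18/5 + 1945.946ms (12/5)

note 3 onset = 12/5b = 1945.946ms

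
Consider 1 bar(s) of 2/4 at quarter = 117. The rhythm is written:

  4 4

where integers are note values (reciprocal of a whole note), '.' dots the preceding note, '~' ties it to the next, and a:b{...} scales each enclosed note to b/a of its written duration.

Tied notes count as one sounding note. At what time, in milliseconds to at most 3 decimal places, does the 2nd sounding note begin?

note 2 onset = 1b = 512.821ms

1. 0.0ms @ 0 + 512.821ms (1)
2. 512.821ms @ 1 + 512.821ms (1)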